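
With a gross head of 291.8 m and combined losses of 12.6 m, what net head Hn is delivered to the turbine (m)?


Hn = 291.8 - 12.6 = 279.2000 m


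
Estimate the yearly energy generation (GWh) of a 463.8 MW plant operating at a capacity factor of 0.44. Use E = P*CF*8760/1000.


E = 463.8 * 0.44 * 8760 / 1000 = 1787.6707 GWh


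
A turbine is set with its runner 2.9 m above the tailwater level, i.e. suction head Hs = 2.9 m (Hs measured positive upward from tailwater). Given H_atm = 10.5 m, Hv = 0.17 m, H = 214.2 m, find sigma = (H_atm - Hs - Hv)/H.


sigma = (10.5 - 2.9 - 0.17) / 214.2 = 0.0347


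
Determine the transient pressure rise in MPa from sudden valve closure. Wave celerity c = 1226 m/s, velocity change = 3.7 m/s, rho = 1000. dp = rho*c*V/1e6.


dp = 1000 * 1226 * 3.7 / 1e6 = 4.5362 MPa


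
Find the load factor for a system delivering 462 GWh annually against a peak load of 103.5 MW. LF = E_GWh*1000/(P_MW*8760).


LF = 462 * 1000 / (103.5 * 8760) = 0.5096


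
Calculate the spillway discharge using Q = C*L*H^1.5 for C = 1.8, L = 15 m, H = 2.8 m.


Q = 1.8 * 15 * 2.8^1.5 = 126.5030 m^3/s


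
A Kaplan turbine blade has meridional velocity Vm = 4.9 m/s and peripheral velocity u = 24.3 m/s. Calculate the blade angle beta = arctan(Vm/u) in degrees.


beta = arctan(4.9 / 24.3) = 11.4006 degrees


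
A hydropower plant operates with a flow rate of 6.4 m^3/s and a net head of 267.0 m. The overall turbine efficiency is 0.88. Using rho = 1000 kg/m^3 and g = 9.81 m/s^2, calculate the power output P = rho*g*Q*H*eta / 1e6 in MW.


P = 1000 * 9.81 * 6.4 * 267.0 * 0.88 / 1e6 = 14.7517 MW


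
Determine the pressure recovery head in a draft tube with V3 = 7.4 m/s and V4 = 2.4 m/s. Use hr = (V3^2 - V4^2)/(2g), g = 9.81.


hr = (7.4^2 - 2.4^2) / (2*9.81) = 2.4975 m


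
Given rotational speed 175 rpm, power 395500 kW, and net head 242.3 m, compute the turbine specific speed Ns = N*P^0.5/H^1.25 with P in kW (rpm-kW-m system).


Ns = 175 * 395500^0.5 / 242.3^1.25 = 115.1250


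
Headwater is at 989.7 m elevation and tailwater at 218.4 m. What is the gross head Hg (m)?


Hg = 989.7 - 218.4 = 771.3000 m


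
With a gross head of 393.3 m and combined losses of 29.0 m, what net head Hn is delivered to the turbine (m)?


Hn = 393.3 - 29.0 = 364.3000 m


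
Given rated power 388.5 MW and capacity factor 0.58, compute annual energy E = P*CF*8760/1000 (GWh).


E = 388.5 * 0.58 * 8760 / 1000 = 1973.8908 GWh


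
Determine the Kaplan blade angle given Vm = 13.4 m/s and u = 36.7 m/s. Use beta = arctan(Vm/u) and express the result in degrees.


beta = arctan(13.4 / 36.7) = 20.0583 degrees


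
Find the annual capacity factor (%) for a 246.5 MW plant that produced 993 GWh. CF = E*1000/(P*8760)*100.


CF = 993 * 1000 / (246.5 * 8760) * 100 = 45.9863 %


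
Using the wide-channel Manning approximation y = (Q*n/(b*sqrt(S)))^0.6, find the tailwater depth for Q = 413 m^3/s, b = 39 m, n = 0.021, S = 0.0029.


y = (413 * 0.021 / (39 * 0.0029^0.5))^0.6 = 2.3418 m


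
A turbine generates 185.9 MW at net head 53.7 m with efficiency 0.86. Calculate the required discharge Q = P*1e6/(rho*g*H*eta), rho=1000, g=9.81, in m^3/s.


Q = 185.9 * 1e6 / (1000 * 9.81 * 53.7 * 0.86) = 410.3341 m^3/s


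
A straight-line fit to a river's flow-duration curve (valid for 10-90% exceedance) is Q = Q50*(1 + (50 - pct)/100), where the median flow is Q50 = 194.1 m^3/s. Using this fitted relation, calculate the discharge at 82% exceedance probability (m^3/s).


Q = 194.1 * (1 + (50 - 82)/100) = 131.9880 m^3/s


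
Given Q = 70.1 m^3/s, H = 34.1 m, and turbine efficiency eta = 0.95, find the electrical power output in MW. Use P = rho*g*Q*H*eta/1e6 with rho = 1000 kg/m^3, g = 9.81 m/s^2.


P = 1000 * 9.81 * 70.1 * 34.1 * 0.95 / 1e6 = 22.2774 MW


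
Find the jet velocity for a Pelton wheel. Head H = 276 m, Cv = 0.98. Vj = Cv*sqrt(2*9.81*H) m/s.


Vj = 0.98 * sqrt(2*9.81*276) = 72.1157 m/s


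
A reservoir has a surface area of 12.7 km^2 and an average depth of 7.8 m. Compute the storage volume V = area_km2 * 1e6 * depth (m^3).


V = 12.7 * 1e6 * 7.8 = 9.9060e+07 m^3


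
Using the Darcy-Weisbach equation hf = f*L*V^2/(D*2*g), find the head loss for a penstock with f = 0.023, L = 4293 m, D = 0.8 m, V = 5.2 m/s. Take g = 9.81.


hf = 0.023 * 4293 * 5.2^2 / (0.8 * 2 * 9.81) = 170.1008 m


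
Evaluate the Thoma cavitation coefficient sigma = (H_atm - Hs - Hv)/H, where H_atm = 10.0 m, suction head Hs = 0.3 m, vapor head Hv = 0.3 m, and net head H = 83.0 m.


sigma = (10.0 - 0.3 - 0.3) / 83.0 = 0.1133


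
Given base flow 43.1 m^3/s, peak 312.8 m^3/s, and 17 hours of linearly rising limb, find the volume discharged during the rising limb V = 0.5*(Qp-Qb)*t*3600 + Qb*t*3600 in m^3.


V = 0.5*(312.8 - 43.1)*17*3600 + 43.1*17*3600 = 1.0891e+07 m^3


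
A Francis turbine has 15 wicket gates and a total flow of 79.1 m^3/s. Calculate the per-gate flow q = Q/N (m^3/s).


q = 79.1 / 15 = 5.2733 m^3/s


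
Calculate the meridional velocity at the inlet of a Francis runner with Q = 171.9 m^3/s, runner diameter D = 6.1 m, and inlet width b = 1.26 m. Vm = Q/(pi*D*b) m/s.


Vm = 171.9 / (pi * 6.1 * 1.26) = 7.1191 m/s


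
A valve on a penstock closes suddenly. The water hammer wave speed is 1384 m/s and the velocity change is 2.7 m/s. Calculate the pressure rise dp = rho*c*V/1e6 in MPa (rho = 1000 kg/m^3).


dp = 1000 * 1384 * 2.7 / 1e6 = 3.7368 MPa


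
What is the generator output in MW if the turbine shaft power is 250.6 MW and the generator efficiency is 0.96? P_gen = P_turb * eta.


P_gen = 250.6 * 0.96 = 240.5760 MW


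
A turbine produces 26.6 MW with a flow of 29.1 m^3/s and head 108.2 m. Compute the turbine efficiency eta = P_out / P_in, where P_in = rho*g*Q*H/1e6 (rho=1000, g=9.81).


P_in = 1000 * 9.81 * 29.1 * 108.2 / 1e6 = 30.8880 MW
eta = 26.6 / 30.8880 = 0.8612


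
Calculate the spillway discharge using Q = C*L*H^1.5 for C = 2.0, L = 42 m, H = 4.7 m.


Q = 2.0 * 42 * 4.7^1.5 = 855.9060 m^3/s


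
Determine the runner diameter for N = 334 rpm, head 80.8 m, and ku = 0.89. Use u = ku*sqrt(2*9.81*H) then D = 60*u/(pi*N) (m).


u = 0.89 * sqrt(2*9.81*80.8) = 35.4360 m/s
D = 60 * 35.4360 / (pi * 334) = 2.0263 m


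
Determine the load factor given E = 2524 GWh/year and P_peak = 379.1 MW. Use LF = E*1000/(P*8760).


LF = 2524 * 1000 / (379.1 * 8760) = 0.7600


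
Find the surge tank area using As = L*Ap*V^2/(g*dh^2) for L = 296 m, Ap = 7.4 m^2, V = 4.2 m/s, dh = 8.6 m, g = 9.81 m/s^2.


As = 296 * 7.4 * 4.2^2 / (9.81 * 8.6^2) = 53.2545 m^2


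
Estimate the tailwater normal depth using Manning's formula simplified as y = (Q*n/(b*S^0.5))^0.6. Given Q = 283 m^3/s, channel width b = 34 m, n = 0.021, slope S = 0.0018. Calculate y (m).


y = (283 * 0.021 / (34 * 0.0018^0.5))^0.6 = 2.3385 m


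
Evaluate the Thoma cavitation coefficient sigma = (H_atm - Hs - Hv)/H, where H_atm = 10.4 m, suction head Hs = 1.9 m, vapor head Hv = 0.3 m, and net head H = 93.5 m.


sigma = (10.4 - 1.9 - 0.3) / 93.5 = 0.0877


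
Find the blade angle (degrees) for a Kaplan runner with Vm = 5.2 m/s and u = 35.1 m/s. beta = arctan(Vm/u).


beta = arctan(5.2 / 35.1) = 8.4270 degrees


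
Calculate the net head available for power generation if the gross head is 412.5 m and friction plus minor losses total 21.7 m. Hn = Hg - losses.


Hn = 412.5 - 21.7 = 390.8000 m


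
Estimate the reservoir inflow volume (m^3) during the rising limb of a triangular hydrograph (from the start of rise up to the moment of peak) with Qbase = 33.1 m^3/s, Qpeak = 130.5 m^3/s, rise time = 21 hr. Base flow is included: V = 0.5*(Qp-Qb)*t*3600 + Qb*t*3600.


V = 0.5*(130.5 - 33.1)*21*3600 + 33.1*21*3600 = 6.1841e+06 m^3


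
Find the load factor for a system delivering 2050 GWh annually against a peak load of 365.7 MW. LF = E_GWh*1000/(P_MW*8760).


LF = 2050 * 1000 / (365.7 * 8760) = 0.6399


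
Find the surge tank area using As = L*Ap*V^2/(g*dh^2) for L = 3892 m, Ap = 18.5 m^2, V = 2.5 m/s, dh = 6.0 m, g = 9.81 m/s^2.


As = 3892 * 18.5 * 2.5^2 / (9.81 * 6.0^2) = 1274.2454 m^2


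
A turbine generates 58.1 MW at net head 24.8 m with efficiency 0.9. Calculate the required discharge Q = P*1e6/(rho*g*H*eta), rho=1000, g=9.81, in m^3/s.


Q = 58.1 * 1e6 / (1000 * 9.81 * 24.8 * 0.9) = 265.3462 m^3/s


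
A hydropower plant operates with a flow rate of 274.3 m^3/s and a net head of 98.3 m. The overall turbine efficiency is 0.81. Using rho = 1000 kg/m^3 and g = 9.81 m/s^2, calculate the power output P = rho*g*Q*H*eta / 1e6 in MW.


P = 1000 * 9.81 * 274.3 * 98.3 * 0.81 / 1e6 = 214.2562 MW


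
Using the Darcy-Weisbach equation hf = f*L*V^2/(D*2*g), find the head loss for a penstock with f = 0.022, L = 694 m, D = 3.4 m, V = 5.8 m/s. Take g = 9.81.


hf = 0.022 * 694 * 5.8^2 / (3.4 * 2 * 9.81) = 7.6995 m


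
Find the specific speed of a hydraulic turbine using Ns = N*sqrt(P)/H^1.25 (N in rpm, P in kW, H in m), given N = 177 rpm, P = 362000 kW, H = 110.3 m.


Ns = 177 * 362000^0.5 / 110.3^1.25 = 297.9258


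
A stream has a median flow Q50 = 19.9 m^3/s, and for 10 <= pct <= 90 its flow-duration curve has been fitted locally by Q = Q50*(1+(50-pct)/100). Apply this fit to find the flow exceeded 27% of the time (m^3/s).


Q = 19.9 * (1 + (50 - 27)/100) = 24.4770 m^3/s


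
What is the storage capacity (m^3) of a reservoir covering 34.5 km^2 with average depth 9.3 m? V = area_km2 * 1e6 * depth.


V = 34.5 * 1e6 * 9.3 = 3.2085e+08 m^3


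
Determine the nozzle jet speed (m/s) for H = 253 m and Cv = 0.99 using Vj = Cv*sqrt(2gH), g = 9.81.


Vj = 0.99 * sqrt(2*9.81*253) = 69.7501 m/s


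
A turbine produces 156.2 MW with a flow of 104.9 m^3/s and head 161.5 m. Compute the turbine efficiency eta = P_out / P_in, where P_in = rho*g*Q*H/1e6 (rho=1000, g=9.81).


P_in = 1000 * 9.81 * 104.9 * 161.5 / 1e6 = 166.1946 MW
eta = 156.2 / 166.1946 = 0.9399


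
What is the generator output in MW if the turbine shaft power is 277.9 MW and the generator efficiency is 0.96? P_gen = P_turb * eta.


P_gen = 277.9 * 0.96 = 266.7840 MW


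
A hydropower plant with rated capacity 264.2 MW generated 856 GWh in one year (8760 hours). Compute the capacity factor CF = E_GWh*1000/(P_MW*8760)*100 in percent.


CF = 856 * 1000 / (264.2 * 8760) * 100 = 36.9860 %


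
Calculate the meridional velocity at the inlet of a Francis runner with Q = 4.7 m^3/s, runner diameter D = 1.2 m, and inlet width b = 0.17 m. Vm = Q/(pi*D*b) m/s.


Vm = 4.7 / (pi * 1.2 * 0.17) = 7.3336 m/s


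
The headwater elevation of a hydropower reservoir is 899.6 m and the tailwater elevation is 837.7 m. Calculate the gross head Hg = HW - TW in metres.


Hg = 899.6 - 837.7 = 61.9000 m


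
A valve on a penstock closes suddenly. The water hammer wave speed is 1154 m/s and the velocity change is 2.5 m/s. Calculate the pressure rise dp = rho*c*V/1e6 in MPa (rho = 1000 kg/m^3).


dp = 1000 * 1154 * 2.5 / 1e6 = 2.8850 MPa


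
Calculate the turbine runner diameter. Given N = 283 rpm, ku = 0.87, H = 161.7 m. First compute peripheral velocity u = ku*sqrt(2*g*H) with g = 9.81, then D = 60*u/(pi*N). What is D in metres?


u = 0.87 * sqrt(2*9.81*161.7) = 49.0031 m/s
D = 60 * 49.0031 / (pi * 283) = 3.3070 m


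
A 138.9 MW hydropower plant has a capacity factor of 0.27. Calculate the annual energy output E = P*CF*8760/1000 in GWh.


E = 138.9 * 0.27 * 8760 / 1000 = 328.5263 GWh


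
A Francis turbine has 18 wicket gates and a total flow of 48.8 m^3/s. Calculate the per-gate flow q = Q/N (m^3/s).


q = 48.8 / 18 = 2.7111 m^3/s


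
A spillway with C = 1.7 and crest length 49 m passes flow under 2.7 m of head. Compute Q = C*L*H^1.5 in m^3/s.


Q = 1.7 * 49 * 2.7^1.5 = 369.5648 m^3/s


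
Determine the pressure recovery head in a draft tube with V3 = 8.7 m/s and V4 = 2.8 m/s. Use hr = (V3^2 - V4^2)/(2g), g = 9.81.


hr = (8.7^2 - 2.8^2) / (2*9.81) = 3.4582 m


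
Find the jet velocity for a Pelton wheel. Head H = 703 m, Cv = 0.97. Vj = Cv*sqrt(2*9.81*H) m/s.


Vj = 0.97 * sqrt(2*9.81*703) = 113.9197 m/s


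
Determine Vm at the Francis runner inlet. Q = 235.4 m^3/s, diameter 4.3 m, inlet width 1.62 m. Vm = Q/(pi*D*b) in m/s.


Vm = 235.4 / (pi * 4.3 * 1.62) = 10.7566 m/s


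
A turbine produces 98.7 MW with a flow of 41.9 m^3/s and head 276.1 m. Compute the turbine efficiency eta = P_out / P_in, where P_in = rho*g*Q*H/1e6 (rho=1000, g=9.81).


P_in = 1000 * 9.81 * 41.9 * 276.1 / 1e6 = 113.4879 MW
eta = 98.7 / 113.4879 = 0.8697


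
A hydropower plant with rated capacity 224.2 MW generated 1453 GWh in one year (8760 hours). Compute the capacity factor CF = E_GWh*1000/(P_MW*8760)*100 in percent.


CF = 1453 * 1000 / (224.2 * 8760) * 100 = 73.9820 %


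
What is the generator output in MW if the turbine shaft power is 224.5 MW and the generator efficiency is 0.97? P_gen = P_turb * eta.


P_gen = 224.5 * 0.97 = 217.7650 MW


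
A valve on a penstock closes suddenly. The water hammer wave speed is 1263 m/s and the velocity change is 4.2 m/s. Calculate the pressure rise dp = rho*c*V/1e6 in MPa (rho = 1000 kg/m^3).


dp = 1000 * 1263 * 4.2 / 1e6 = 5.3046 MPa


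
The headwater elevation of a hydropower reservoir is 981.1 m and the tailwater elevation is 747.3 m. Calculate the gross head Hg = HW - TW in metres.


Hg = 981.1 - 747.3 = 233.8000 m


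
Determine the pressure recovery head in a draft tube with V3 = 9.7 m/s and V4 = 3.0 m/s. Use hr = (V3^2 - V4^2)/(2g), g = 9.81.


hr = (9.7^2 - 3.0^2) / (2*9.81) = 4.3369 m


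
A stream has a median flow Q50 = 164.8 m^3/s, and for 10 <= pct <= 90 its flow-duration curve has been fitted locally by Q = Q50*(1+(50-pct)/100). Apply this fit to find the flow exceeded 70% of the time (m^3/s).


Q = 164.8 * (1 + (50 - 70)/100) = 131.8400 m^3/s


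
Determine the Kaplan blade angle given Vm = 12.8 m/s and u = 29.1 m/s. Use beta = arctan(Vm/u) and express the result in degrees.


beta = arctan(12.8 / 29.1) = 23.7429 degrees


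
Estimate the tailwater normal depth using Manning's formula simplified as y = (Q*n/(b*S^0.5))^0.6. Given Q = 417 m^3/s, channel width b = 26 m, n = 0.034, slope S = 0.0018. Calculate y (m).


y = (417 * 0.034 / (26 * 0.0018^0.5))^0.6 = 4.6281 m


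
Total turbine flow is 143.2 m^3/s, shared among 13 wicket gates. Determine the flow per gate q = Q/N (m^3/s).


q = 143.2 / 13 = 11.0154 m^3/s


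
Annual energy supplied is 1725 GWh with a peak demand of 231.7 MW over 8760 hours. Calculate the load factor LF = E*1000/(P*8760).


LF = 1725 * 1000 / (231.7 * 8760) = 0.8499


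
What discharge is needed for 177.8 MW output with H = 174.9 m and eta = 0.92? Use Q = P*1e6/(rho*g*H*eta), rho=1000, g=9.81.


Q = 177.8 * 1e6 / (1000 * 9.81 * 174.9 * 0.92) = 112.6380 m^3/s


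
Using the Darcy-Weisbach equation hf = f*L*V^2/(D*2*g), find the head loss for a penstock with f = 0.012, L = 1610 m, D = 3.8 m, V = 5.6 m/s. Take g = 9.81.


hf = 0.012 * 1610 * 5.6^2 / (3.8 * 2 * 9.81) = 8.1264 m


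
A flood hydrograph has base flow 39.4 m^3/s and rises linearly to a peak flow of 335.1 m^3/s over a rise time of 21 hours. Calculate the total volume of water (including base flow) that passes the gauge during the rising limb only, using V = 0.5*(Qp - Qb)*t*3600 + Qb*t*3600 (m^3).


V = 0.5*(335.1 - 39.4)*21*3600 + 39.4*21*3600 = 1.4156e+07 m^3


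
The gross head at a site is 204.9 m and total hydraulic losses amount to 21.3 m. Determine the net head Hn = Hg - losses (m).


Hn = 204.9 - 21.3 = 183.6000 m


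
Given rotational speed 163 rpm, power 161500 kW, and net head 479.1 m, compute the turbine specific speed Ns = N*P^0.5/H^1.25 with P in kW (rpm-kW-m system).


Ns = 163 * 161500^0.5 / 479.1^1.25 = 29.2241


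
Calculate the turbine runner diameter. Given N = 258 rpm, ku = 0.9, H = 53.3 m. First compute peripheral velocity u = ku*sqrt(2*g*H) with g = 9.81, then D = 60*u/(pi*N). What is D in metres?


u = 0.9 * sqrt(2*9.81*53.3) = 29.1042 m/s
D = 60 * 29.1042 / (pi * 258) = 2.1545 m


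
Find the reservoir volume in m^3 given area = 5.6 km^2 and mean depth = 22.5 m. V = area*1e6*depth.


V = 5.6 * 1e6 * 22.5 = 1.2600e+08 m^3


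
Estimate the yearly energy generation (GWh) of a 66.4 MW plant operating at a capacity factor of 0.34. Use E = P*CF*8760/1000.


E = 66.4 * 0.34 * 8760 / 1000 = 197.7658 GWh


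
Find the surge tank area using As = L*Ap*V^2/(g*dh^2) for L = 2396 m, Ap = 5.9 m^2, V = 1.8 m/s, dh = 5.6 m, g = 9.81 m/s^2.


As = 2396 * 5.9 * 1.8^2 / (9.81 * 5.6^2) = 148.8808 m^2


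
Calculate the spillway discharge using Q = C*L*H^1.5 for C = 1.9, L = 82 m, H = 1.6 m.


Q = 1.9 * 82 * 1.6^1.5 = 315.3170 m^3/s


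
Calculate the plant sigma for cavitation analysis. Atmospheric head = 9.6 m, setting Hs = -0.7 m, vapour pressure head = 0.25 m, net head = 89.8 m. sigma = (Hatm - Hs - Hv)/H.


sigma = (9.6 - (-0.7) - 0.25) / 89.8 = 0.1119


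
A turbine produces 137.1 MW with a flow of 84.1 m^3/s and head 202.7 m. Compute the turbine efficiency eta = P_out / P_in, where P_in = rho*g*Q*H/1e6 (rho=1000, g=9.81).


P_in = 1000 * 9.81 * 84.1 * 202.7 / 1e6 = 167.2318 MW
eta = 137.1 / 167.2318 = 0.8198


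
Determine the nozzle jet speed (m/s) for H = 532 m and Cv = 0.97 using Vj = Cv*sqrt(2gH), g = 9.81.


Vj = 0.97 * sqrt(2*9.81*532) = 99.1008 m/s


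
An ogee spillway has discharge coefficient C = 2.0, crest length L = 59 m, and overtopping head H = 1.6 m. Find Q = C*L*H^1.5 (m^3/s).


Q = 2.0 * 59 * 1.6^1.5 = 238.8152 m^3/s


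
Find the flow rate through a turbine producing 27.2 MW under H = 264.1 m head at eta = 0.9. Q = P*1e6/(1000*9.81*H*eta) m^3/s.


Q = 27.2 * 1e6 / (1000 * 9.81 * 264.1 * 0.9) = 11.6651 m^3/s


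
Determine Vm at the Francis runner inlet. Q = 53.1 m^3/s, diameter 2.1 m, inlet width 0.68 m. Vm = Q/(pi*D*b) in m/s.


Vm = 53.1 / (pi * 2.1 * 0.68) = 11.8363 m/s


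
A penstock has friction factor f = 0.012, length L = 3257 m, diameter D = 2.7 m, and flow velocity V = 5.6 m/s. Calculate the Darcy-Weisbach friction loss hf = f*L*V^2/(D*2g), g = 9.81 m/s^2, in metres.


hf = 0.012 * 3257 * 5.6^2 / (2.7 * 2 * 9.81) = 23.1373 m


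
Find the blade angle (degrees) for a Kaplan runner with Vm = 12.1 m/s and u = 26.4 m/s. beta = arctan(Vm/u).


beta = arctan(12.1 / 26.4) = 24.6236 degrees


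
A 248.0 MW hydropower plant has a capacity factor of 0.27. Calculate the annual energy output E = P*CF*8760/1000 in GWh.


E = 248.0 * 0.27 * 8760 / 1000 = 586.5696 GWh


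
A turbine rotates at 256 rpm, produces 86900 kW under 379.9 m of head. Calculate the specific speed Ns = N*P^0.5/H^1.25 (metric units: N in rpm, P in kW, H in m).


Ns = 256 * 86900^0.5 / 379.9^1.25 = 44.9949


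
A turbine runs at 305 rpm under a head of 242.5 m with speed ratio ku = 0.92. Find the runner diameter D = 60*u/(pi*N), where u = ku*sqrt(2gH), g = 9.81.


u = 0.92 * sqrt(2*9.81*242.5) = 63.4590 m/s
D = 60 * 63.4590 / (pi * 305) = 3.9737 m


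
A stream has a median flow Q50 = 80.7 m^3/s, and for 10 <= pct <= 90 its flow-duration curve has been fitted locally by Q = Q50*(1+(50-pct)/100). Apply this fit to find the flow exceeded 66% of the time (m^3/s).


Q = 80.7 * (1 + (50 - 66)/100) = 67.7880 m^3/s


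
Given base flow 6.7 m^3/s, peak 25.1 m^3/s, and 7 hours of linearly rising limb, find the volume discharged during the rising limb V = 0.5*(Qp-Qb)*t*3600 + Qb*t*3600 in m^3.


V = 0.5*(25.1 - 6.7)*7*3600 + 6.7*7*3600 = 400680.0000 m^3


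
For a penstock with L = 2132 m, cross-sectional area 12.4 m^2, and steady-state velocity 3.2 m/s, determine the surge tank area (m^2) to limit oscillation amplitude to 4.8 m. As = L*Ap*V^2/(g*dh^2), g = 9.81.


As = 2132 * 12.4 * 3.2^2 / (9.81 * 4.8^2) = 1197.7257 m^2


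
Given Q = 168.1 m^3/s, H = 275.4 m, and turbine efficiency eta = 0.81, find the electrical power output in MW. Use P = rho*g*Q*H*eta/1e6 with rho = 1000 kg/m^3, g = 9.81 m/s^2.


P = 1000 * 9.81 * 168.1 * 275.4 * 0.81 / 1e6 = 367.8626 MW


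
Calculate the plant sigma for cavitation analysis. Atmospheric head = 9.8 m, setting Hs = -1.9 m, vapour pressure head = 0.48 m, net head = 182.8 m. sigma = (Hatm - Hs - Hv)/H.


sigma = (9.8 - (-1.9) - 0.48) / 182.8 = 0.0614


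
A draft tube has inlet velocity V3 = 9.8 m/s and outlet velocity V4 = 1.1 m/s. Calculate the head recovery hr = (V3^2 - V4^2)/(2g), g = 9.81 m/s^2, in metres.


hr = (9.8^2 - 1.1^2) / (2*9.81) = 4.8333 m


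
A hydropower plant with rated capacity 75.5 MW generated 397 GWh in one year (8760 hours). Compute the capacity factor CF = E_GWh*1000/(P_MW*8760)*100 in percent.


CF = 397 * 1000 / (75.5 * 8760) * 100 = 60.0260 %


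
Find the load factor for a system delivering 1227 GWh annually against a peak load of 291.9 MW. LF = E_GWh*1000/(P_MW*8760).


LF = 1227 * 1000 / (291.9 * 8760) = 0.4799


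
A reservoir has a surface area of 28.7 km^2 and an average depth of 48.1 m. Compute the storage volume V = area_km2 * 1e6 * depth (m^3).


V = 28.7 * 1e6 * 48.1 = 1.3805e+09 m^3


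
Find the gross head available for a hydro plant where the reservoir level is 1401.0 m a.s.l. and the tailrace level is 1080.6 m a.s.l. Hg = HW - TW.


Hg = 1401.0 - 1080.6 = 320.4000 m


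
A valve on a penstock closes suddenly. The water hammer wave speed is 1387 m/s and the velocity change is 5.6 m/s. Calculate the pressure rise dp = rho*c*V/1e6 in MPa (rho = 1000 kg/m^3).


dp = 1000 * 1387 * 5.6 / 1e6 = 7.7672 MPa


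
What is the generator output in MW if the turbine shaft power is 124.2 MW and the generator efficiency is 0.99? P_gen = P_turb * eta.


P_gen = 124.2 * 0.99 = 122.9580 MW


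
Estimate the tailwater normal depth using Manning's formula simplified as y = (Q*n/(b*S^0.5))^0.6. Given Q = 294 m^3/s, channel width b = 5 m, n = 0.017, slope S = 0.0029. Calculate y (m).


y = (294 * 0.017 / (5 * 0.0029^0.5))^0.6 = 5.7700 m


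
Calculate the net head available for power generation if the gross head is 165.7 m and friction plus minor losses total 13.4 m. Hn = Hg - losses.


Hn = 165.7 - 13.4 = 152.3000 m


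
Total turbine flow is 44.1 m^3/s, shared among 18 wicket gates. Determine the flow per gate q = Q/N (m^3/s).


q = 44.1 / 18 = 2.4500 m^3/s


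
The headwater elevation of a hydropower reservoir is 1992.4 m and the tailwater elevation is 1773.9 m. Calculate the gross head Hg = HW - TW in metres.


Hg = 1992.4 - 1773.9 = 218.5000 m


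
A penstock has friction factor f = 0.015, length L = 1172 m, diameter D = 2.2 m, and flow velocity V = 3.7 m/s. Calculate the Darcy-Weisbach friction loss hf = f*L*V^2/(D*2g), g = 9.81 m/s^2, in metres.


hf = 0.015 * 1172 * 3.7^2 / (2.2 * 2 * 9.81) = 5.5757 m


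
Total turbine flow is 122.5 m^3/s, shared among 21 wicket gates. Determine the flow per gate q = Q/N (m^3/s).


q = 122.5 / 21 = 5.8333 m^3/s


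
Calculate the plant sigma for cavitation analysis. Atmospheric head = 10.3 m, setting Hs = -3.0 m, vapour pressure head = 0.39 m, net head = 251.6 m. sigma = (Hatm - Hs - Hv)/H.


sigma = (10.3 - (-3.0) - 0.39) / 251.6 = 0.0513


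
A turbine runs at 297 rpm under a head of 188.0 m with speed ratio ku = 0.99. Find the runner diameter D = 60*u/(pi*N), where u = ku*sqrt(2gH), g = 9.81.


u = 0.99 * sqrt(2*9.81*188.0) = 60.1262 m/s
D = 60 * 60.1262 / (pi * 297) = 3.8664 m


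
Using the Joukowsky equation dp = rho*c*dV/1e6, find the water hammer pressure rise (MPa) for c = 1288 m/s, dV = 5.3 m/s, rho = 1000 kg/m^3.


dp = 1000 * 1288 * 5.3 / 1e6 = 6.8264 MPa


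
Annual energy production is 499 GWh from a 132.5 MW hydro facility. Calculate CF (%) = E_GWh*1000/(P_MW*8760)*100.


CF = 499 * 1000 / (132.5 * 8760) * 100 = 42.9913 %


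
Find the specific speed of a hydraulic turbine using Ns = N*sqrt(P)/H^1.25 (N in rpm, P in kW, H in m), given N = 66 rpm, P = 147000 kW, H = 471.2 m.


Ns = 66 * 147000^0.5 / 471.2^1.25 = 11.5265


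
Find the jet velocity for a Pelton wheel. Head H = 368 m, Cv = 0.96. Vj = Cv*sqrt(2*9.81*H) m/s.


Vj = 0.96 * sqrt(2*9.81*368) = 81.5727 m/s


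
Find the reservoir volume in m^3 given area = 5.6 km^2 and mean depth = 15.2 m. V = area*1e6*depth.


V = 5.6 * 1e6 * 15.2 = 8.5120e+07 m^3


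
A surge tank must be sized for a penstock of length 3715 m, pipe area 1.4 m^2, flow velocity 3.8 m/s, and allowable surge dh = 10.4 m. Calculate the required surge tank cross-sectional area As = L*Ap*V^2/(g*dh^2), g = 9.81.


As = 3715 * 1.4 * 3.8^2 / (9.81 * 10.4^2) = 70.7813 m^2


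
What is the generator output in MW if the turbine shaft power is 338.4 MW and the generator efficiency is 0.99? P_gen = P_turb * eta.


P_gen = 338.4 * 0.99 = 335.0160 MW


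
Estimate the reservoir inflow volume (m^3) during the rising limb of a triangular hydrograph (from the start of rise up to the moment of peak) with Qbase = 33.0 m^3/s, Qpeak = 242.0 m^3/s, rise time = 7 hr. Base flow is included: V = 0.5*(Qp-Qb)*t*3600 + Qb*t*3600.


V = 0.5*(242.0 - 33.0)*7*3600 + 33.0*7*3600 = 3.4650e+06 m^3


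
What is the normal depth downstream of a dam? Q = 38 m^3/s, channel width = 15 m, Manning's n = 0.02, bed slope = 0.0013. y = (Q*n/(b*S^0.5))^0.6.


y = (38 * 0.02 / (15 * 0.0013^0.5))^0.6 = 1.2265 m


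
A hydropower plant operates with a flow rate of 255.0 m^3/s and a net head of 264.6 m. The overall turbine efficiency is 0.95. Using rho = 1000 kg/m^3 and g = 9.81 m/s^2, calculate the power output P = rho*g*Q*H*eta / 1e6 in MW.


P = 1000 * 9.81 * 255.0 * 264.6 * 0.95 / 1e6 = 628.8146 MW


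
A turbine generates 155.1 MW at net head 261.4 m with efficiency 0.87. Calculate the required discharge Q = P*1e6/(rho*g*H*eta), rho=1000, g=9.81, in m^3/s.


Q = 155.1 * 1e6 / (1000 * 9.81 * 261.4 * 0.87) = 69.5213 m^3/s


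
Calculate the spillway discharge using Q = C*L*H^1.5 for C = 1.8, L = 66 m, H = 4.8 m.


Q = 1.8 * 66 * 4.8^1.5 = 1249.3332 m^3/s


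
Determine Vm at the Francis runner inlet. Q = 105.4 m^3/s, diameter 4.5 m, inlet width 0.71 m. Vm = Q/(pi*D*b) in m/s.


Vm = 105.4 / (pi * 4.5 * 0.71) = 10.5007 m/s


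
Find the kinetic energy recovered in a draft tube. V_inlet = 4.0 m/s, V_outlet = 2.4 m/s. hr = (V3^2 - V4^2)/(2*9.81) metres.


hr = (4.0^2 - 2.4^2) / (2*9.81) = 0.5219 m


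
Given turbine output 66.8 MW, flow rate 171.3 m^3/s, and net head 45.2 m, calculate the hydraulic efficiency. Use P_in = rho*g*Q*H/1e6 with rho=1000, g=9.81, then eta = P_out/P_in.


P_in = 1000 * 9.81 * 171.3 * 45.2 / 1e6 = 75.9565 MW
eta = 66.8 / 75.9565 = 0.8795


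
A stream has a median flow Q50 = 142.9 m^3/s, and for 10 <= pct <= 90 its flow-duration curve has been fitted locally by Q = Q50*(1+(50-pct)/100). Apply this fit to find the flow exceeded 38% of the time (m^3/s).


Q = 142.9 * (1 + (50 - 38)/100) = 160.0480 m^3/s


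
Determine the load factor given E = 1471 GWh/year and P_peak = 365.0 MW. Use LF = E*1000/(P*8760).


LF = 1471 * 1000 / (365.0 * 8760) = 0.4601


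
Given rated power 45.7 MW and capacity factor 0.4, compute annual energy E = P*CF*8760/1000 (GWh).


E = 45.7 * 0.4 * 8760 / 1000 = 160.1328 GWh


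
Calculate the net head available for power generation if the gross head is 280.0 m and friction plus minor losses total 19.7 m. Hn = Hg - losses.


Hn = 280.0 - 19.7 = 260.3000 m


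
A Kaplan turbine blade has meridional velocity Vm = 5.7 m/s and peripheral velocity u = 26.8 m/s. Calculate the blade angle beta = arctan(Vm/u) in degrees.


beta = arctan(5.7 / 26.8) = 12.0071 degrees


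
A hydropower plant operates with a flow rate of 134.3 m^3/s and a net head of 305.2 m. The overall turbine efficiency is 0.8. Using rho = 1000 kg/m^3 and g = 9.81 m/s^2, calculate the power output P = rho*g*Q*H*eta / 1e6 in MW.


P = 1000 * 9.81 * 134.3 * 305.2 * 0.8 / 1e6 = 321.6766 MW


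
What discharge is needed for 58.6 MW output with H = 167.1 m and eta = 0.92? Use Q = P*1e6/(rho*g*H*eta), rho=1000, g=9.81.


Q = 58.6 * 1e6 / (1000 * 9.81 * 167.1 * 0.92) = 38.8566 m^3/s


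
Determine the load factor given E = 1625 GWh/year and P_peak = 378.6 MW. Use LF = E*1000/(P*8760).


LF = 1625 * 1000 / (378.6 * 8760) = 0.4900


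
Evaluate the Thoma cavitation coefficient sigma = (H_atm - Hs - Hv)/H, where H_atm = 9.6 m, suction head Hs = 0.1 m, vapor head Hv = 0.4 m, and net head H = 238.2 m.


sigma = (9.6 - 0.1 - 0.4) / 238.2 = 0.0382


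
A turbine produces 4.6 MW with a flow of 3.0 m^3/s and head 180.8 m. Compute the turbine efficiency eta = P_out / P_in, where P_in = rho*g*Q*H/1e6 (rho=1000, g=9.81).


P_in = 1000 * 9.81 * 3.0 * 180.8 / 1e6 = 5.3209 MW
eta = 4.6 / 5.3209 = 0.8645


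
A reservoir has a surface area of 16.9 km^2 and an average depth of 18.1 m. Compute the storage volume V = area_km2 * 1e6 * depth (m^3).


V = 16.9 * 1e6 * 18.1 = 3.0589e+08 m^3


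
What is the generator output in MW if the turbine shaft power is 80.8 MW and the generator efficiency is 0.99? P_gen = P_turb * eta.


P_gen = 80.8 * 0.99 = 79.9920 MW


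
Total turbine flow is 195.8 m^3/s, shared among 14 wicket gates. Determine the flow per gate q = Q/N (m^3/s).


q = 195.8 / 14 = 13.9857 m^3/s


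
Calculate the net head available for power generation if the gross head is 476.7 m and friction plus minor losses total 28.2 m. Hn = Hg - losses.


Hn = 476.7 - 28.2 = 448.5000 m


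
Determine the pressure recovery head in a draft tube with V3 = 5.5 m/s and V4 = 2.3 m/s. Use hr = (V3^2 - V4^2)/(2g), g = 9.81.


hr = (5.5^2 - 2.3^2) / (2*9.81) = 1.2722 m


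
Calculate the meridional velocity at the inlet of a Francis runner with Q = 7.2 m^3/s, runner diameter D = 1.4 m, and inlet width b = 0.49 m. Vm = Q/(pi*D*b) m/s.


Vm = 7.2 / (pi * 1.4 * 0.49) = 3.3409 m/s


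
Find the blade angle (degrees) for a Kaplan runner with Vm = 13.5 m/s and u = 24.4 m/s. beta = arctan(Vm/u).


beta = arctan(13.5 / 24.4) = 28.9548 degrees


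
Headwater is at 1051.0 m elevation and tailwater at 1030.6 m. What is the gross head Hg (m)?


Hg = 1051.0 - 1030.6 = 20.4000 m


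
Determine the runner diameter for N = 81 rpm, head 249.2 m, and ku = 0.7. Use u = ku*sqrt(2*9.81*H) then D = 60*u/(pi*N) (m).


u = 0.7 * sqrt(2*9.81*249.2) = 48.9465 m/s
D = 60 * 48.9465 / (pi * 81) = 11.5409 m


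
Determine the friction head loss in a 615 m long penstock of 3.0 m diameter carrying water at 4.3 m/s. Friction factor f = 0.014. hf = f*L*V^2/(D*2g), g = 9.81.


hf = 0.014 * 615 * 4.3^2 / (3.0 * 2 * 9.81) = 2.7047 m


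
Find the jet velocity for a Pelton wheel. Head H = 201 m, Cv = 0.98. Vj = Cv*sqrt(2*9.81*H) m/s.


Vj = 0.98 * sqrt(2*9.81*201) = 61.5423 m/s


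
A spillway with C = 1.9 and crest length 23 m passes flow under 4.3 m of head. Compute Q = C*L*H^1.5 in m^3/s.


Q = 1.9 * 23 * 4.3^1.5 = 389.6585 m^3/s


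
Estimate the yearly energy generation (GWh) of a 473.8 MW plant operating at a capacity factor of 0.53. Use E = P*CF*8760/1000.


E = 473.8 * 0.53 * 8760 / 1000 = 2199.7586 GWh


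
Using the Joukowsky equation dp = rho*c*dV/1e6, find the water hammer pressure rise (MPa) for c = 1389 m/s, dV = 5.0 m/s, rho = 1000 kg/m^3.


dp = 1000 * 1389 * 5.0 / 1e6 = 6.9450 MPa


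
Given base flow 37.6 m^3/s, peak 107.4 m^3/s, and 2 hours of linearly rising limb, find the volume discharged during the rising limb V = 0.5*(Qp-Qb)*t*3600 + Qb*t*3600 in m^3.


V = 0.5*(107.4 - 37.6)*2*3600 + 37.6*2*3600 = 522000.0000 m^3


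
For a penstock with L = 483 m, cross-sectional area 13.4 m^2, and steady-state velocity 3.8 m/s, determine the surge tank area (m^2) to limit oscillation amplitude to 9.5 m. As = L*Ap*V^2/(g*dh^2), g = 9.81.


As = 483 * 13.4 * 3.8^2 / (9.81 * 9.5^2) = 105.5609 m^2


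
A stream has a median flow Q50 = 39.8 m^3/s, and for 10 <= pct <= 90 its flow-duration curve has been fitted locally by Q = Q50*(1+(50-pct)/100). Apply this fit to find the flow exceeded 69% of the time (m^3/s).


Q = 39.8 * (1 + (50 - 69)/100) = 32.2380 m^3/s


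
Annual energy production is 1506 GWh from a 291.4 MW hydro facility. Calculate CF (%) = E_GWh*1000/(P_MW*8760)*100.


CF = 1506 * 1000 / (291.4 * 8760) * 100 = 58.9972 %


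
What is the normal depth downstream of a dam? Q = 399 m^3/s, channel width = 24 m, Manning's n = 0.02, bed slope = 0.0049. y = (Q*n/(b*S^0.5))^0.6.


y = (399 * 0.02 / (24 * 0.0049^0.5))^0.6 = 2.5469 m


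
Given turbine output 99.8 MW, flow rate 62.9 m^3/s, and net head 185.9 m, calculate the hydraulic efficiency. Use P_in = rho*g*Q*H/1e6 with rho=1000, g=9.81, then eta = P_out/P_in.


P_in = 1000 * 9.81 * 62.9 * 185.9 / 1e6 = 114.7094 MW
eta = 99.8 / 114.7094 = 0.8700


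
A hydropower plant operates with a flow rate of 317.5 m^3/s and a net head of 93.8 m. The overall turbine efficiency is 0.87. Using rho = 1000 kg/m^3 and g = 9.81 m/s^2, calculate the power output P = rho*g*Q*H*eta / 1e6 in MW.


P = 1000 * 9.81 * 317.5 * 93.8 * 0.87 / 1e6 = 254.1762 MW


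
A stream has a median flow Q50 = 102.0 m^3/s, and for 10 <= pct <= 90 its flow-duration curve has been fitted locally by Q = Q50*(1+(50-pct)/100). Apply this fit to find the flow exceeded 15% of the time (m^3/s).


Q = 102.0 * (1 + (50 - 15)/100) = 137.7000 m^3/s


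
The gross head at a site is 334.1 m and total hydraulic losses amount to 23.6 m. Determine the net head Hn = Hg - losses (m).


Hn = 334.1 - 23.6 = 310.5000 m


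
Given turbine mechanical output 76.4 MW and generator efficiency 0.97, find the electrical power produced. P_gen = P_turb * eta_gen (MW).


P_gen = 76.4 * 0.97 = 74.1080 MW


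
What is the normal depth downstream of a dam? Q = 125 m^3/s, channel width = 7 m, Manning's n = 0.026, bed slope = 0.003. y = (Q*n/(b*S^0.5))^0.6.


y = (125 * 0.026 / (7 * 0.003^0.5))^0.6 = 3.6052 m


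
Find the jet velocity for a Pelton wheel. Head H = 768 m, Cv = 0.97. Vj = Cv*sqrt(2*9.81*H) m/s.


Vj = 0.97 * sqrt(2*9.81*768) = 119.0699 m/s


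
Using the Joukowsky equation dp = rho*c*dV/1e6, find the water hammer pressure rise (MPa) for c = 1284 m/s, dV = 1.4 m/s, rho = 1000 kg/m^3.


dp = 1000 * 1284 * 1.4 / 1e6 = 1.7976 MPa


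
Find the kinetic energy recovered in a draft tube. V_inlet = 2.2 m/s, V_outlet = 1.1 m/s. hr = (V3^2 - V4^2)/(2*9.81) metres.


hr = (2.2^2 - 1.1^2) / (2*9.81) = 0.1850 m


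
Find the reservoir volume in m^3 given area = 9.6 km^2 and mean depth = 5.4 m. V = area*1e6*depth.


V = 9.6 * 1e6 * 5.4 = 5.1840e+07 m^3


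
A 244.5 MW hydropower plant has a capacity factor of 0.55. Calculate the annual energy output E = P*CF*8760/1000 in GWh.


E = 244.5 * 0.55 * 8760 / 1000 = 1178.0010 GWh


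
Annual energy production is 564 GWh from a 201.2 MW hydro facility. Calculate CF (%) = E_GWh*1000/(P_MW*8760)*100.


CF = 564 * 1000 / (201.2 * 8760) * 100 = 31.9998 %


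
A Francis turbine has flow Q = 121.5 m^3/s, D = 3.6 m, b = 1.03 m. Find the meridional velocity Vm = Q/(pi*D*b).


Vm = 121.5 / (pi * 3.6 * 1.03) = 10.4301 m/s


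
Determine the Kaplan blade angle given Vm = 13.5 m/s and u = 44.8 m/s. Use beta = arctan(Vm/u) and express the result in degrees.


beta = arctan(13.5 / 44.8) = 16.7696 degrees


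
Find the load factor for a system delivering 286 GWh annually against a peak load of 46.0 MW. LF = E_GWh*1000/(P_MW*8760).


LF = 286 * 1000 / (46.0 * 8760) = 0.7097


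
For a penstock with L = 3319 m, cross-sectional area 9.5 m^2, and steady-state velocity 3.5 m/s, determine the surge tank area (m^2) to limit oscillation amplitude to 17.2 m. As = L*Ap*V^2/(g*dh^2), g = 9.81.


As = 3319 * 9.5 * 3.5^2 / (9.81 * 17.2^2) = 133.0887 m^2


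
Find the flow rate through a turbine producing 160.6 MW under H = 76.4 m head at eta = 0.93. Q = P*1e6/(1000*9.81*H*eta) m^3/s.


Q = 160.6 * 1e6 / (1000 * 9.81 * 76.4 * 0.93) = 230.4094 m^3/s


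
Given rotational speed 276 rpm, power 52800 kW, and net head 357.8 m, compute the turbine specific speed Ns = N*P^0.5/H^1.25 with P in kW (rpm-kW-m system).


Ns = 276 * 52800^0.5 / 357.8^1.25 = 40.7545


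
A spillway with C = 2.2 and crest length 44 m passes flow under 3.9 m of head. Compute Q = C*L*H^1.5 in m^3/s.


Q = 2.2 * 44 * 3.9^1.5 = 745.5423 m^3/s


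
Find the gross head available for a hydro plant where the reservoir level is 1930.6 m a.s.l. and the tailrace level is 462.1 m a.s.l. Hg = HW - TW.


Hg = 1930.6 - 462.1 = 1468.5000 m


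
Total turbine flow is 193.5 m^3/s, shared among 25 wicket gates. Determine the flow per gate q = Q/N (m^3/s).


q = 193.5 / 25 = 7.7400 m^3/s


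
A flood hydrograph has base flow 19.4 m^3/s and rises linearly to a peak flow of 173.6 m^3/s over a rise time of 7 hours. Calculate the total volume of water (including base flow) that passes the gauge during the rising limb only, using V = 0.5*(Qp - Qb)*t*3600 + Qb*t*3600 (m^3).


V = 0.5*(173.6 - 19.4)*7*3600 + 19.4*7*3600 = 2.4318e+06 m^3


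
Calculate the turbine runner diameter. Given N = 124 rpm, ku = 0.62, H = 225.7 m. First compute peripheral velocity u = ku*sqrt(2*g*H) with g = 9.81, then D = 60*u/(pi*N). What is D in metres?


u = 0.62 * sqrt(2*9.81*225.7) = 41.2579 m/s
D = 60 * 41.2579 / (pi * 124) = 6.3546 m


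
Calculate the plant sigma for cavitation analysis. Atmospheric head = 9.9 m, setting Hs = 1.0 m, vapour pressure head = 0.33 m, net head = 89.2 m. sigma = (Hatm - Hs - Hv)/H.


sigma = (9.9 - 1.0 - 0.33) / 89.2 = 0.0961


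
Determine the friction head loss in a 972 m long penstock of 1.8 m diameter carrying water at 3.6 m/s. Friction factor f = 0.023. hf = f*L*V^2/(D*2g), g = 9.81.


hf = 0.023 * 972 * 3.6^2 / (1.8 * 2 * 9.81) = 8.2040 m


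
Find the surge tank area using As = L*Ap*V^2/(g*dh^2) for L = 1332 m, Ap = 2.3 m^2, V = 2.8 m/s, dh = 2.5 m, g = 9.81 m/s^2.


As = 1332 * 2.3 * 2.8^2 / (9.81 * 2.5^2) = 391.7411 m^2


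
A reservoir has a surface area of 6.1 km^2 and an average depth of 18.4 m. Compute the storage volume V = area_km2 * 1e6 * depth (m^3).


V = 6.1 * 1e6 * 18.4 = 1.1224e+08 m^3


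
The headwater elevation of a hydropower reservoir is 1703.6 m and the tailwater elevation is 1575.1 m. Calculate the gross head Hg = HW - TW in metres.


Hg = 1703.6 - 1575.1 = 128.5000 m


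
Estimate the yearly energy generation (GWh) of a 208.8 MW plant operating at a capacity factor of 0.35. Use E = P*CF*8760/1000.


E = 208.8 * 0.35 * 8760 / 1000 = 640.1808 GWh


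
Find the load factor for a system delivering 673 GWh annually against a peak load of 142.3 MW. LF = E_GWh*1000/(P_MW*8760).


LF = 673 * 1000 / (142.3 * 8760) = 0.5399


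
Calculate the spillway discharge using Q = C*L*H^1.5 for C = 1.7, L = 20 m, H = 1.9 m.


Q = 1.7 * 20 * 1.9^1.5 = 89.0450 m^3/s


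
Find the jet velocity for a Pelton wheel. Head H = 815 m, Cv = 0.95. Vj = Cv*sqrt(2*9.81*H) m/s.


Vj = 0.95 * sqrt(2*9.81*815) = 120.1301 m/s


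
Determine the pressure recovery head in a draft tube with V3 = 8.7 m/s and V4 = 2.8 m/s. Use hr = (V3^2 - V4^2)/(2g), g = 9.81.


hr = (8.7^2 - 2.8^2) / (2*9.81) = 3.4582 m


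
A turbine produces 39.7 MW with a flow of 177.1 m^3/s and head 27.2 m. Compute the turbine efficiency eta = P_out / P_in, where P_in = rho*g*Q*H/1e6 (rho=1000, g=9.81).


P_in = 1000 * 9.81 * 177.1 * 27.2 / 1e6 = 47.2559 MW
eta = 39.7 / 47.2559 = 0.8401
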